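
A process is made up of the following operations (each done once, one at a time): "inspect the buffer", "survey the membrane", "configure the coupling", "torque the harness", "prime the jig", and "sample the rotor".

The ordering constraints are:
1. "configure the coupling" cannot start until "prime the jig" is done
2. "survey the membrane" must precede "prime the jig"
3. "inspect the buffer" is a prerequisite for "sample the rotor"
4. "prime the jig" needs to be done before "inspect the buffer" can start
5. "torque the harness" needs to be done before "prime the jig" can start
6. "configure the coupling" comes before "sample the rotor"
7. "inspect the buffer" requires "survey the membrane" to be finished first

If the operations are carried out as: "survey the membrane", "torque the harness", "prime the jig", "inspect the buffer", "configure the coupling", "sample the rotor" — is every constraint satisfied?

Yes

Checking each listed constraint against this order: for instance, "survey the membrane" is in position 1 and "inspect the buffer" in position 4, so that constraint holds — and the remaining constraints check out the same way.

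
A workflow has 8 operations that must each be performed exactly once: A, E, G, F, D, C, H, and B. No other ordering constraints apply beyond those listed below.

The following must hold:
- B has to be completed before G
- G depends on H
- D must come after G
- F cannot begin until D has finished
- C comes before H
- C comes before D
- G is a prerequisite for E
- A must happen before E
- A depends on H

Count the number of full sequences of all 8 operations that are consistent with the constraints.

30

2 operations have no prerequisites (C, B), so any of them could come first.
Systematically extending each partial ordering one operation at a time and counting, there are 30 complete orderings.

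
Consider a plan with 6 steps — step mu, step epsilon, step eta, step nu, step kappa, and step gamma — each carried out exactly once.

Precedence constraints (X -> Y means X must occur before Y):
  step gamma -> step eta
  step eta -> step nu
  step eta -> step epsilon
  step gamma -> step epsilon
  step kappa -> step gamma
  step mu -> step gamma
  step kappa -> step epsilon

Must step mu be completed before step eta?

Yes

Tracing the constraints gives a chain: step mu → step gamma → step eta.
So step mu must precede step eta in any valid ordering.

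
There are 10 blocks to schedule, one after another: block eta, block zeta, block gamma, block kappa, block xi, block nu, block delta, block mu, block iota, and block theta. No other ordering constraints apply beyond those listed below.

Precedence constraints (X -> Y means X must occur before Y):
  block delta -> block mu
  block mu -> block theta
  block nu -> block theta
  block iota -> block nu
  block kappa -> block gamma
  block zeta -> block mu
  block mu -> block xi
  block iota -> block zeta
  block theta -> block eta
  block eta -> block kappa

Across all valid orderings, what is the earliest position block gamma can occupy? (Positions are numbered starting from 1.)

9

Working backwards through the constraints from block gamma, its full set of required predecessors is block eta, block zeta, block kappa, block nu, block delta, block mu, block iota, block theta — 8 of them.
So at minimum 8 blocks come before block gamma, putting block gamma no earlier than position 9. That position is achievable by scheduling exactly those predecessors first.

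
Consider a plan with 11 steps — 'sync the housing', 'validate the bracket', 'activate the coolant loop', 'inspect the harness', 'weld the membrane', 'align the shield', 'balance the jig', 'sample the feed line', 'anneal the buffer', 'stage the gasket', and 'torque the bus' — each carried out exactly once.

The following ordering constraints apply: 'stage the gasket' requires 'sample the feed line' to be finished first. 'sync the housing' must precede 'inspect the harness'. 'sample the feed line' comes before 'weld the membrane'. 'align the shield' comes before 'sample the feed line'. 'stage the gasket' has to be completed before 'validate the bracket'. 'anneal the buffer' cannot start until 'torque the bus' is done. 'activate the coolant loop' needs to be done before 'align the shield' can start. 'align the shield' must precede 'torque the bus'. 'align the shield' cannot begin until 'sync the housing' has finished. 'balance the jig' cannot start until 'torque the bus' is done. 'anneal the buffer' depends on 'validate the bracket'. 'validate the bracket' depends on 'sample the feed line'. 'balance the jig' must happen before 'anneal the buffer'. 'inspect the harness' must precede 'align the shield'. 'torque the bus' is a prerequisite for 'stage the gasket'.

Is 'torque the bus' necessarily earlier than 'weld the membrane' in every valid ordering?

No

'torque the bus' and 'weld the membrane' are not related by any chain of constraints.
There exist valid orderings with 'weld the membrane' before 'torque the bus', so 'torque the bus' is not required to come first.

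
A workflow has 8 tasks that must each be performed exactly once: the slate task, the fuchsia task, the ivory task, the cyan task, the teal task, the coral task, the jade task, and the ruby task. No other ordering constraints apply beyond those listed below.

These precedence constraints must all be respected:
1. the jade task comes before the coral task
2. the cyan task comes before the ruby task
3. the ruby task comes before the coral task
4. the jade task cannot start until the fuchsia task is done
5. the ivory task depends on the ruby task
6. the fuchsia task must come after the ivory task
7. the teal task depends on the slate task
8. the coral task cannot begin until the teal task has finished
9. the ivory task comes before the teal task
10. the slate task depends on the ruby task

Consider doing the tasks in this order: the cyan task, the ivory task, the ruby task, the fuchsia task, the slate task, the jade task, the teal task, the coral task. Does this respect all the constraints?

In the proposed order, the ivory task appears before the ruby task.
But one of the constraints requires the ruby task before the ivory task, so this ordering violates it.

No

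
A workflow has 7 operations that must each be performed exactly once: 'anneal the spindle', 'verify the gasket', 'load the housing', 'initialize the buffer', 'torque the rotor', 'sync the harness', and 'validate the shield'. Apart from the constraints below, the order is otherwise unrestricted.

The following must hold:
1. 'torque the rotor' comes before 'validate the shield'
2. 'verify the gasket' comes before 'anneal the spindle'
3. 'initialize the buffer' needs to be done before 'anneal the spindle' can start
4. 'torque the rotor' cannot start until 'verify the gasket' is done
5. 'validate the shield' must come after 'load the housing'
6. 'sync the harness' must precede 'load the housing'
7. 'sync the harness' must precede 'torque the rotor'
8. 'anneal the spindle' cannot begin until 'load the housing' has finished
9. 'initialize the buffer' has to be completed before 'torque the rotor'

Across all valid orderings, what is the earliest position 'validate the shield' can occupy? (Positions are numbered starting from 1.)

6

Every operation that must precede 'validate the shield' has to come before it. Tracing all chains that end at 'validate the shield', those operations are: 'verify the gasket', 'load the housing', 'initialize the buffer', 'torque the rotor', 'sync the harness' — 5 in total.
With 5 mandatory predecessors, the earliest 'validate the shield' can sit is position 5+1 = 6, and placing just those 5 first achieves it.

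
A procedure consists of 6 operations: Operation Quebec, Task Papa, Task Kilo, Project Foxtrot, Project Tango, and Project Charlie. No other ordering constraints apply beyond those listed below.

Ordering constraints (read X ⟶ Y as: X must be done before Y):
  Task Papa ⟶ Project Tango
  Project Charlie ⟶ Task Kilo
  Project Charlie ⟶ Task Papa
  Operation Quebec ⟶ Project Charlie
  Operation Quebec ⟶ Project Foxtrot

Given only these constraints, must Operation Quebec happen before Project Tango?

Following the dependencies: Operation Quebec → Project Charlie → Task Papa → Project Tango.
So Operation Quebec must precede Project Tango in any valid ordering.

Yes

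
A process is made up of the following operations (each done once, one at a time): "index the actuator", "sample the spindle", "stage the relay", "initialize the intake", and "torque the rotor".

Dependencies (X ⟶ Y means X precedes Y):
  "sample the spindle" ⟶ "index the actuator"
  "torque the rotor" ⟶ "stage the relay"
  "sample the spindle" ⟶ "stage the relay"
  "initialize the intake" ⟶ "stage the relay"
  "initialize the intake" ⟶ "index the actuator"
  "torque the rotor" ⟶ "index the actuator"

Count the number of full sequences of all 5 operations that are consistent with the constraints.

The operations with no prerequisites are "sample the spindle", "initialize the intake", "torque the rotor"; any of them can be placed first.
Counting all ways to extend the partial order to a total order gives 12.

12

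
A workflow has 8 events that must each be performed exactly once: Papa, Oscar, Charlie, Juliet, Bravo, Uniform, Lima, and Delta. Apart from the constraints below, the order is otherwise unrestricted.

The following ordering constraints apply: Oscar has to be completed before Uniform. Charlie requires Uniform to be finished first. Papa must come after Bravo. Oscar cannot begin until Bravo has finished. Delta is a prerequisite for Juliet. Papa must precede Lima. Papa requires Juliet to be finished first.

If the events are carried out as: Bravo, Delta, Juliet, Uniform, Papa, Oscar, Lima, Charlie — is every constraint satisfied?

No

Here Oscar comes after Uniform.
That contradicts the constraint that Oscar must precede Uniform.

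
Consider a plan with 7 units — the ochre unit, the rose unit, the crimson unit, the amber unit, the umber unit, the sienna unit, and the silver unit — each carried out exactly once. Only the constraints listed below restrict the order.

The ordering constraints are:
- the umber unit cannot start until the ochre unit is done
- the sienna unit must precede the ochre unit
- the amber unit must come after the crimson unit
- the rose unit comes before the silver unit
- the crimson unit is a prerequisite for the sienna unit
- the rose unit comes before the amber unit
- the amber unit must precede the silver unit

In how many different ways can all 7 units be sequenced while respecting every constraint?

The units with no prerequisites are the rose unit, the crimson unit; any of them can be placed first.
Enumerating by repeatedly choosing an available unit (one whose prerequisites are all placed) gives 30 distinct complete orderings.

30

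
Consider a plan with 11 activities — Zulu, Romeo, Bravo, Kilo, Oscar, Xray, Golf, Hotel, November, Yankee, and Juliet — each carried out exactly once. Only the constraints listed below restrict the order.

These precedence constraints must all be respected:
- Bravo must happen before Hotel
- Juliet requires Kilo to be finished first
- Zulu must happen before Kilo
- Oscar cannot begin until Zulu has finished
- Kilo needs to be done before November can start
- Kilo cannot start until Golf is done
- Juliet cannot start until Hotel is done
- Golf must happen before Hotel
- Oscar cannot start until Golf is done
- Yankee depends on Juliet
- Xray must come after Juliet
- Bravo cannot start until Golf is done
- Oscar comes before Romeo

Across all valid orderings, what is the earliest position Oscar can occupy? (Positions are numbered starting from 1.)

Every activity that must precede Oscar has to come before it. Tracing all chains that end at Oscar, those activities are: Zulu, Golf — 2 in total.
So at minimum 2 activities come before Oscar, putting Oscar no earlier than position 3. That position is achievable by scheduling exactly those predecessors first.

3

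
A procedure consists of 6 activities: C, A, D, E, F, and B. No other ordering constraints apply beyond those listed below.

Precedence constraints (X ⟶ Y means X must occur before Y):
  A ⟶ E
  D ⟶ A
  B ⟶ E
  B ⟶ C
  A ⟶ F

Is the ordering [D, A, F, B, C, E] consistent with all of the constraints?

Going through the constraints one by one, each required predecessor appears earlier in the sequence than its dependent — e.g. A (position 2) is before E (position 6), as required.

Yes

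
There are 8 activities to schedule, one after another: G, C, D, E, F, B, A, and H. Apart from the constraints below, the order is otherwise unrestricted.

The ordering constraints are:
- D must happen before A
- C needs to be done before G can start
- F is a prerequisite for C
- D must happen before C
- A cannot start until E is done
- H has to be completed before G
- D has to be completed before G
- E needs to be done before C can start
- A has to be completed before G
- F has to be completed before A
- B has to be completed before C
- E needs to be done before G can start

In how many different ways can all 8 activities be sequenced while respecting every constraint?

5 activities have no prerequisites (D, E, F, B, H), so any of them could come first.
Enumerating by repeatedly choosing an available activity (one whose prerequisites are all placed) gives 378 distinct complete orderings.

378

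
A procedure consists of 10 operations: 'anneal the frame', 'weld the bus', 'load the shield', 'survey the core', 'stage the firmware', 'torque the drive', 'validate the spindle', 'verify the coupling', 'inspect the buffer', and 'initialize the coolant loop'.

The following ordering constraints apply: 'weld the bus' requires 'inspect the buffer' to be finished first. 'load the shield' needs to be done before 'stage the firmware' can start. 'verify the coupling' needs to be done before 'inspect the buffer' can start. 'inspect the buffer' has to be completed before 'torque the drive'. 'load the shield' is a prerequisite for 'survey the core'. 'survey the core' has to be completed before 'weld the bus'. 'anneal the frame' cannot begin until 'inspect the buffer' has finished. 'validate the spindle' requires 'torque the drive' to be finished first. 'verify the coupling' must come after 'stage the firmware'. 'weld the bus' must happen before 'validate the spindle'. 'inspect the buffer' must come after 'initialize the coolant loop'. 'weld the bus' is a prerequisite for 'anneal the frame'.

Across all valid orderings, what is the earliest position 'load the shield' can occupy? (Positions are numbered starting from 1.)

1

No constraint forces any other operation before 'load the shield', so it can be placed first.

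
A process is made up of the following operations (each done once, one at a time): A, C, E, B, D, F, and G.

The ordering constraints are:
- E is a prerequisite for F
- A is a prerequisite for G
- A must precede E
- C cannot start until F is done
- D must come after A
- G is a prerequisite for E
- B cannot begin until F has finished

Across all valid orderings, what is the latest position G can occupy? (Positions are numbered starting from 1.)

3

Every operation that must follow G has to come after it. Tracing all chains starting from G, those operations are: C, E, B, F — 4 in total.
With 4 mandatory successors out of 7 operations total, the latest slot for G is 7−4 = 3, and it's reachable by doing all non-successors before G.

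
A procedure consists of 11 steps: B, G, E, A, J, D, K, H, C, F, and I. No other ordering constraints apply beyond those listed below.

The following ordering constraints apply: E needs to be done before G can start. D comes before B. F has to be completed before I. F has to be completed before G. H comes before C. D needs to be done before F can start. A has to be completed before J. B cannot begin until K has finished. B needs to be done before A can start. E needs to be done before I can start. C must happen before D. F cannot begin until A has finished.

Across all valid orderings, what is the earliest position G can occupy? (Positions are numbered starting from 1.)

9

Working backwards through the constraints from G, its full set of required predecessors is B, E, A, D, K, H, C, F — 8 of them.
With 8 mandatory predecessors, the earliest G can sit is position 8+1 = 9, and placing just those 8 first achieves it.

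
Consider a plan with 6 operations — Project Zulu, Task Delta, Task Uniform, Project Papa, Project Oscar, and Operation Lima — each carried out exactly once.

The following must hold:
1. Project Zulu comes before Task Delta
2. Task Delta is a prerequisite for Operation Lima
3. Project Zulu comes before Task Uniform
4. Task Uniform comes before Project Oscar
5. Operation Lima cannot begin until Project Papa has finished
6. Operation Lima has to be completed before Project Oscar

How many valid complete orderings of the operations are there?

2 operations have no prerequisites (Project Zulu, Project Papa), so any of them could come first.
Systematically extending each partial ordering one operation at a time and counting, there are 11 complete orderings.

11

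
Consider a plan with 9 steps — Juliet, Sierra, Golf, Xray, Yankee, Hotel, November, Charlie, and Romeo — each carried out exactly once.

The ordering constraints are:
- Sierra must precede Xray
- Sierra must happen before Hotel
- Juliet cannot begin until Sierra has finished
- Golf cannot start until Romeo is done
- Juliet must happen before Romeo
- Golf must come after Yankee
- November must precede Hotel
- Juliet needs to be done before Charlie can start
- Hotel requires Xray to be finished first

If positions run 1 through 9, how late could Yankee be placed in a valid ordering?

Following the constraints forward from Yankee, its only required successor is Golf.
With 1 mandatory successor out of 9 steps total, the latest slot for Yankee is 9−1 = 8, and it's reachable by doing all non-successors before Yankee.

8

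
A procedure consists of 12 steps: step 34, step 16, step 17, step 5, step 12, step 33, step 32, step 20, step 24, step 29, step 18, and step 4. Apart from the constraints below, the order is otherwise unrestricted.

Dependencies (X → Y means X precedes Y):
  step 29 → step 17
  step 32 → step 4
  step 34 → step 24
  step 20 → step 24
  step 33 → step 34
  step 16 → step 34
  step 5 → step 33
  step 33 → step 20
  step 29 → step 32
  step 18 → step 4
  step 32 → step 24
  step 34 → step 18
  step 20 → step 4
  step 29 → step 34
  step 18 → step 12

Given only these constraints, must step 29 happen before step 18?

There is a constraint chain step 29 → step 34 → step 18.
That forces step 29 before step 18 in every valid schedule.

Yes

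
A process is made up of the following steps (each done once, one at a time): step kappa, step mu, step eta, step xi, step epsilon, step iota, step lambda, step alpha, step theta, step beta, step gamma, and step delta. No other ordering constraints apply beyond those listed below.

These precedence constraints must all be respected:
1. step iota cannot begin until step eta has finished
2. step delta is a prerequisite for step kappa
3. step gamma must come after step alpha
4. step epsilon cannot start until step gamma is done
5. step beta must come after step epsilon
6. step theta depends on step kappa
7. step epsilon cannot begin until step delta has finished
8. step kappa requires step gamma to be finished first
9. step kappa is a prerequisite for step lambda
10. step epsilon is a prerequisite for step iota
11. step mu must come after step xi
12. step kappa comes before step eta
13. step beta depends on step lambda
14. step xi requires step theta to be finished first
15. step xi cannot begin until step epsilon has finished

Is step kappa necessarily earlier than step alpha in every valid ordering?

No

In fact the dependencies run the other way: step alpha → step gamma → step kappa.
So step kappa does not have to come before step alpha — it cannot.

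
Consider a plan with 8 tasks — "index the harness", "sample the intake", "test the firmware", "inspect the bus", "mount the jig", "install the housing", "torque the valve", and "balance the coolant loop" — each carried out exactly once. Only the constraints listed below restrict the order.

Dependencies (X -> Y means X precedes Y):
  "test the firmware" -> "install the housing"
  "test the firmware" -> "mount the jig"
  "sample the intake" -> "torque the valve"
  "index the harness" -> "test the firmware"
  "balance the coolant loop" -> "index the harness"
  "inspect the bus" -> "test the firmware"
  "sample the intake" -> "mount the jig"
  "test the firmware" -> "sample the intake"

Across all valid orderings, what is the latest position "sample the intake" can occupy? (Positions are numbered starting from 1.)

The tasks that are forced after "sample the intake", directly or by a chain of constraints, are "mount the jig", "torque the valve". That's 2 tasks.
With 2 mandatory successors out of 8 tasks total, the latest slot for "sample the intake" is 8−2 = 6, and it's reachable by doing all non-successors before "sample the intake".

6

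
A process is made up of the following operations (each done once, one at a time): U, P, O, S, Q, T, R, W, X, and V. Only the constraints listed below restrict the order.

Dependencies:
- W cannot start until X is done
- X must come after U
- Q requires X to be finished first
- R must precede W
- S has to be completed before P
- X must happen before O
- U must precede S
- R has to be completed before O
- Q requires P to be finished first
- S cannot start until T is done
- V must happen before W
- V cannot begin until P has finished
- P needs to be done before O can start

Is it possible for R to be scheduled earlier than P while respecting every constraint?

No chain of constraints runs from P to R, so P is not required to come first.
That means at least one valid schedule has R before P.

Yes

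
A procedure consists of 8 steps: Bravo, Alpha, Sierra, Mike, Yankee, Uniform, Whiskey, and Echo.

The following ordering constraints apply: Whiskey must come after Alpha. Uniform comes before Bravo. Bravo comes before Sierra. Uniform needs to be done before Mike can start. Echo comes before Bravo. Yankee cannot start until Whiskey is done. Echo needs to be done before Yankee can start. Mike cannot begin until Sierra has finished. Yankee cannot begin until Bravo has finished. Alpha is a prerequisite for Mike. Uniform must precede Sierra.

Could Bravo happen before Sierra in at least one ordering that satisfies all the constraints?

Bravo is actually forced before Sierra by the constraints, so certainly some valid ordering has Bravo first.

Yes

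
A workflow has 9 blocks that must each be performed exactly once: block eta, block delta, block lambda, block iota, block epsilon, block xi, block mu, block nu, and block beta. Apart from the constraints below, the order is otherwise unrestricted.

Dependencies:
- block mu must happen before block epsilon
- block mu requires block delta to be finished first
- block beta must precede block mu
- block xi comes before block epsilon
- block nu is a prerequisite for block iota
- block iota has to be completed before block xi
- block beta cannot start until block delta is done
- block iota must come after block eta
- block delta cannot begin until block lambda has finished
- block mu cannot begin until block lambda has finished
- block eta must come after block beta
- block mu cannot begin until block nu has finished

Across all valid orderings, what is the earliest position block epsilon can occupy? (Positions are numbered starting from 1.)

9

Every block that must precede block epsilon has to come before it. Tracing all chains that end at block epsilon, those blocks are: block eta, block delta, block lambda, block iota, block xi, block mu, block nu, block beta — 8 in total.
So at minimum 8 blocks come before block epsilon, putting block epsilon no earlier than position 9. That position is achievable by scheduling exactly those predecessors first.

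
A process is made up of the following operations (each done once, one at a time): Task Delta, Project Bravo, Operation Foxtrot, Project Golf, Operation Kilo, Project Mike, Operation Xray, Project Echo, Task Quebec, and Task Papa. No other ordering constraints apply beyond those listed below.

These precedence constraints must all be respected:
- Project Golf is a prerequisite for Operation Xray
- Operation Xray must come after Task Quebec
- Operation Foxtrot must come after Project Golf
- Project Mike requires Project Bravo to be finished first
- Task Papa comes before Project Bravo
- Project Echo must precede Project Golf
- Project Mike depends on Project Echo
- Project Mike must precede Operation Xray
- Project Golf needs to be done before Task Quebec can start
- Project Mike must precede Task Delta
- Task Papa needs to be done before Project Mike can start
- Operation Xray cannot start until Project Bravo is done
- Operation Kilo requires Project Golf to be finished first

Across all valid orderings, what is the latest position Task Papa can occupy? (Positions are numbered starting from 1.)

Every operation that must follow Task Papa has to come after it. Tracing all chains starting from Task Papa, those operations are: Task Delta, Project Bravo, Project Mike, Operation Xray — 4 in total.
With 4 mandatory successors out of 10 operations total, the latest slot for Task Papa is 10−4 = 6, and it's reachable by doing all non-successors before Task Papa.

6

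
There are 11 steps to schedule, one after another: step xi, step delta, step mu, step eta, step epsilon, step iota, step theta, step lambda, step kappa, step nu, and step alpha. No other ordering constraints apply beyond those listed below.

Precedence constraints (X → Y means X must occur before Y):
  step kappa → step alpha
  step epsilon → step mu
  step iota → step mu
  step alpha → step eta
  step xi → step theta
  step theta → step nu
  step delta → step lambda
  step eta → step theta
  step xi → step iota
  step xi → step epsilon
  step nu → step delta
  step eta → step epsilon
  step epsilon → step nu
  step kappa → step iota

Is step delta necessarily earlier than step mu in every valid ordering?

No

Nothing in the constraints links step delta and step mu; they are unordered relative to each other.
There exist valid orderings with step mu before step delta, so step delta is not required to come first.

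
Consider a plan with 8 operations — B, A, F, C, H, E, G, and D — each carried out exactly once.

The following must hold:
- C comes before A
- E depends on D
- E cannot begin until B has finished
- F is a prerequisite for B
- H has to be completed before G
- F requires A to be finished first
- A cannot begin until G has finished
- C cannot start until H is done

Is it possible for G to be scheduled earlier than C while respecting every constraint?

Yes

The constraints leave G and C unordered relative to each other; nothing requires C earlier.
So a valid ordering placing G earlier than C exists.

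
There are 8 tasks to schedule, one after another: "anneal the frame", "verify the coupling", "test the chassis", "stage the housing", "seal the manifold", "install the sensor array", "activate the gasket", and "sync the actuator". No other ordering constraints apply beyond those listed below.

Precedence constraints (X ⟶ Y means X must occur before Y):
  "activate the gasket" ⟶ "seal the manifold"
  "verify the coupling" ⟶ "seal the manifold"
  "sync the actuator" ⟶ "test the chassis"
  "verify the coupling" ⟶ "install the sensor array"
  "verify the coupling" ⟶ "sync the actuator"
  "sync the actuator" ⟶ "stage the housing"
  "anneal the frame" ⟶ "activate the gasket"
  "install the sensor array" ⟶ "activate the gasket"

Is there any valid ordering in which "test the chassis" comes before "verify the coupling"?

No

The constraints give a chain "verify the coupling" → "sync the actuator" → "test the chassis", which forces "verify the coupling" before "test the chassis".
Hence "test the chassis" can never be scheduled before "verify the coupling".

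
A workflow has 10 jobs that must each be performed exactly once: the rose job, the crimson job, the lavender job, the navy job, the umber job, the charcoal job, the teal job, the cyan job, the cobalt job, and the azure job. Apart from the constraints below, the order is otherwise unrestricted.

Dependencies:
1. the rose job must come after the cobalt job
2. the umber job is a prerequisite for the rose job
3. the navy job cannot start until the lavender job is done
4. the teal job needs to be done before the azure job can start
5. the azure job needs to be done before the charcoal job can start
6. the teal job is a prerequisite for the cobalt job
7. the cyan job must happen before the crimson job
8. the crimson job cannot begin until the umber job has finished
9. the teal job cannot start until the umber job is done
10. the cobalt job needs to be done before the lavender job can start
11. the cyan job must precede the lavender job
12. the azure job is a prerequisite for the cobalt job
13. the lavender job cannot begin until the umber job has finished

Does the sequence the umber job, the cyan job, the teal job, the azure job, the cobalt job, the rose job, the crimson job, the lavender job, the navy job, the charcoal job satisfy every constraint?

Every stated constraint is respected: the umber job sits at position 1, ahead of the lavender job at position 8, and each of the other listed pairs likewise has the predecessor earlier in the sequence.

Yes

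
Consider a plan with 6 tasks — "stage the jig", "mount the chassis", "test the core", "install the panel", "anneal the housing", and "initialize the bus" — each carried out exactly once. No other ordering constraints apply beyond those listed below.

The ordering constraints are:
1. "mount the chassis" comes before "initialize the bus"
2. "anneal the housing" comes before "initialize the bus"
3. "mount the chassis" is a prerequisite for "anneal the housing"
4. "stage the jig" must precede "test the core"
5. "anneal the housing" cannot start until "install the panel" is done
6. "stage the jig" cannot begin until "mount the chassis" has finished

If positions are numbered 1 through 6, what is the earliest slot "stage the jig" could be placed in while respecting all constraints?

The only task forced before "stage the jig" (directly or transitively) is "mount the chassis".
So at minimum 1 task comes before "stage the jig", putting "stage the jig" no earlier than position 2. That position is achievable by scheduling exactly that predecessor first.

2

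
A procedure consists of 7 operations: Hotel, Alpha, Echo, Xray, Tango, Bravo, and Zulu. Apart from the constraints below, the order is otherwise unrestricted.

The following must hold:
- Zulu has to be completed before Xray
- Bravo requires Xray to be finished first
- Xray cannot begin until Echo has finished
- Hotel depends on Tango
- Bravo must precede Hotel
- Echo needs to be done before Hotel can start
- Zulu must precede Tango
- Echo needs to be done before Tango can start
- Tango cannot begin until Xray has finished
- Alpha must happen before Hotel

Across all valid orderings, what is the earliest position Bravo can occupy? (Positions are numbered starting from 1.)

4

The operations that are forced before Bravo, directly or transitively, are Echo, Xray, Zulu. That's 3 operations.
With 3 mandatory predecessors, the earliest Bravo can sit is position 3+1 = 4, and placing just those 3 first achieves it.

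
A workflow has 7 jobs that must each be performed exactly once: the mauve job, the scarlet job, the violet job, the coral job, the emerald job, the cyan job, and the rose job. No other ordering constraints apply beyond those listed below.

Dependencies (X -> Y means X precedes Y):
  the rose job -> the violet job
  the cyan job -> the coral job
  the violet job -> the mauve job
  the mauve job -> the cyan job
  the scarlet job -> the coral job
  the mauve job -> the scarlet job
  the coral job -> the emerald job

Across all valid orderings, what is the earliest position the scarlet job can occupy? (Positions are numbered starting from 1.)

4

Every job that must precede the scarlet job has to come before it. Tracing all chains that end at the scarlet job, those jobs are: the mauve job, the violet job, the rose job — 3 in total.
So at minimum 3 jobs come before the scarlet job, putting the scarlet job no earlier than position 4. That position is achievable by scheduling exactly those predecessors first.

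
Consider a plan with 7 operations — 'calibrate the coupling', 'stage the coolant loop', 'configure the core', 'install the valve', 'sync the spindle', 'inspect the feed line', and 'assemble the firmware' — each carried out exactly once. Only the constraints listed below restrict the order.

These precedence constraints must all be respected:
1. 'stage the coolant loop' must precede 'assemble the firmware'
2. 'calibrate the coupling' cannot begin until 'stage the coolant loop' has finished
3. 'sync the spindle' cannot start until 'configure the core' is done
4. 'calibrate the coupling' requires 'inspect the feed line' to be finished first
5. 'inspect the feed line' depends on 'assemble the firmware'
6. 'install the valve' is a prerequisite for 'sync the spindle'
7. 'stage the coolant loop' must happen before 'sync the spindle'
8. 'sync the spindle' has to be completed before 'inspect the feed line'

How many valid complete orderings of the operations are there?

The operations with no prerequisites are 'stage the coolant loop', 'configure the core', 'install the valve'; any of them can be placed first.
Enumerating by repeatedly choosing an available operation (one whose prerequisites are all placed) gives 18 distinct complete orderings.

18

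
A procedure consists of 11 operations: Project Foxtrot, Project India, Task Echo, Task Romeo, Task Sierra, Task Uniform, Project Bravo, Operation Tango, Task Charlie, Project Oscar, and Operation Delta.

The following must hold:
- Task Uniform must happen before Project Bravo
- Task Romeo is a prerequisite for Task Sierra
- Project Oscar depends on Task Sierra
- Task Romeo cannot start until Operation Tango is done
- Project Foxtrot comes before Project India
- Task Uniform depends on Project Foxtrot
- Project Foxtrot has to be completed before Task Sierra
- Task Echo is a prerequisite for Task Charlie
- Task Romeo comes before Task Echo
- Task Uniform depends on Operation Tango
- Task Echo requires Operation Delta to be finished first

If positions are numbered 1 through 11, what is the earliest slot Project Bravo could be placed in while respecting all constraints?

4

The operations that are forced before Project Bravo, directly or transitively, are Project Foxtrot, Task Uniform, Operation Tango. That's 3 operations.
So at minimum 3 operations come before Project Bravo, putting Project Bravo no earlier than position 4. That position is achievable by scheduling exactly those predecessors first.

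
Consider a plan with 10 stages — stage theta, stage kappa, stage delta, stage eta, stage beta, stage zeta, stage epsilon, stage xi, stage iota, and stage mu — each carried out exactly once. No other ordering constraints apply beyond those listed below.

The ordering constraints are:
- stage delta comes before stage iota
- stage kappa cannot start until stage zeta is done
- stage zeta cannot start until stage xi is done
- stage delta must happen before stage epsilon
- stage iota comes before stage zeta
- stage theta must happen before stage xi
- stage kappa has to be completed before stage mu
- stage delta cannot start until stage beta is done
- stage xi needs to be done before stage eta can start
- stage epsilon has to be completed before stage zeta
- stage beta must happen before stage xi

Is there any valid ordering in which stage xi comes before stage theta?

Following stage theta → stage xi, stage theta must precede stage xi in every valid ordering.
So no valid ordering can have stage xi before stage theta.

No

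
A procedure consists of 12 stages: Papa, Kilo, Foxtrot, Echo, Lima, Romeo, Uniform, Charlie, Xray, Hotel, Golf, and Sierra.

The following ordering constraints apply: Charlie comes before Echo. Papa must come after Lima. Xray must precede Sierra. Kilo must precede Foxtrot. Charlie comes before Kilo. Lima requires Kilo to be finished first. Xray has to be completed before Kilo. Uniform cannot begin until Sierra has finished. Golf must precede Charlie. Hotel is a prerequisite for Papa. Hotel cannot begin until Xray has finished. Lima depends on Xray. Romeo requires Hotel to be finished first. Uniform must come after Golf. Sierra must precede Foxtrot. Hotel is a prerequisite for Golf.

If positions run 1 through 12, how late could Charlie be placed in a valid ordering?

Following every chain forward from Charlie, the stages that must come later are Papa, Kilo, Foxtrot, Echo, Lima — 5 of them.
With 5 mandatory successors out of 12 stages total, the latest slot for Charlie is 12−5 = 7, and it's reachable by doing all non-successors before Charlie.

7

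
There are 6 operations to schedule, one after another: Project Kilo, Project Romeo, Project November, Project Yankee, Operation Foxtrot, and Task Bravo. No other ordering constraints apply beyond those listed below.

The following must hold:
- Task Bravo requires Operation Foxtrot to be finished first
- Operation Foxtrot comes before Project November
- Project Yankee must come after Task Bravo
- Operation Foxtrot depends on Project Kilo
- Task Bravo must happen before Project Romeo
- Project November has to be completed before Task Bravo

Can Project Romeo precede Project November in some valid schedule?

The constraints give a chain Project November → Task Bravo → Project Romeo, which forces Project November before Project Romeo.
Hence Project Romeo can never be scheduled before Project November.

No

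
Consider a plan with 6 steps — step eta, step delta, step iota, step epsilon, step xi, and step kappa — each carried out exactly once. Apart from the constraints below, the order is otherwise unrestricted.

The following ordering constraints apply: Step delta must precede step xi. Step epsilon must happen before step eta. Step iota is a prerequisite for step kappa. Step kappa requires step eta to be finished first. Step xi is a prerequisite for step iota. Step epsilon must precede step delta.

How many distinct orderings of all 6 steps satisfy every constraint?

4

Only step epsilon has no prerequisites, so it must go first.
Counting all ways to extend the partial order to a total order gives 4.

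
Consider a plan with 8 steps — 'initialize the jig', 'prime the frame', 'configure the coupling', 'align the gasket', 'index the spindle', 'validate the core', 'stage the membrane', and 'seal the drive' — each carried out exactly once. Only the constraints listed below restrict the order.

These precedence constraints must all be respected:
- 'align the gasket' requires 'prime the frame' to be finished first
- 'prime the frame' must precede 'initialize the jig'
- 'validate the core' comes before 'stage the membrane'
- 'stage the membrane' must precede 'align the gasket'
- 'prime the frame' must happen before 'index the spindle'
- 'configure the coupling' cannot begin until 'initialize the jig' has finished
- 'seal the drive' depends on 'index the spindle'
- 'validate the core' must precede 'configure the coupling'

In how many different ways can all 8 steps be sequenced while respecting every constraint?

309

The steps with no prerequisites are 'prime the frame', 'validate the core'; any of them can be placed first.
Enumerating by repeatedly choosing an available step (one whose prerequisites are all placed) gives 309 distinct complete orderings.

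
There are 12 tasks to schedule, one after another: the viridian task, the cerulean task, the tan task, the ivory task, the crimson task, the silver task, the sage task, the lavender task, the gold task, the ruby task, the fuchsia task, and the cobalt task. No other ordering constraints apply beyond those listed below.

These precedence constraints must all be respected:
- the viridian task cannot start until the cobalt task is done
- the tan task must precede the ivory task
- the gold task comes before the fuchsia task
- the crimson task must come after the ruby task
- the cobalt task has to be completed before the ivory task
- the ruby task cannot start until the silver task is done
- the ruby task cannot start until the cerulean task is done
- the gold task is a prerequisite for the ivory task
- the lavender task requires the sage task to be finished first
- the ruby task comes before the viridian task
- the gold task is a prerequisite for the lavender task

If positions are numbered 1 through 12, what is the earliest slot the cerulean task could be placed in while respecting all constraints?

1

Nothing is required before the cerulean task; it can be the very first task.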